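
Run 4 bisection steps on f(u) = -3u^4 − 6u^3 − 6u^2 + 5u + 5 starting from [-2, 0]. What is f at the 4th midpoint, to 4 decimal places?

0.5383

u = -1 gives f = -3, negative; keep [-1, 0]
u = -0.5 gives f = 1.5625, positive; keep [-1, -0.5]
u = -0.75 gives f = -0.542969, negative; keep [-0.75, -0.5]
u = -0.625 gives f = 0.5383, positive; keep [-0.75, -0.625]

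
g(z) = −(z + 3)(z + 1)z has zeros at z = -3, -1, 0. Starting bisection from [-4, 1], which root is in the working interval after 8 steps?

-3

midpoint -1.5: g = -1.125 < 0 → [-4, -1.5]
midpoint -2.75: g = -1.203125 < 0 → [-4, -2.75]
midpoint -3.375: g = 3.005859 > 0 → [-3.375, -2.75]
midpoint -3.0625: g = 0.3948 > 0 → [-3.0625, -2.75]
midpoint -2.90625: g = -0.5194 < 0 → [-3.0625, -2.90625]
midpoint -2.984375: g = -0.0925 < 0 → [-3.0625, -2.984375]
midpoint -3.0234375: g = 0.1434 > 0 → [-3.0234375, -2.984375]
midpoint -3.00390625: g = 0.0235 > 0 → [-3.00390625, -2.984375]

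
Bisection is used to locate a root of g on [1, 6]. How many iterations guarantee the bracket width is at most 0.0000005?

24

Width after n steps is 5/2^n. Need 2^n ≥ 5/0.0000005 = 10000000.
2^23 = 8388608 < 10000000 ≤ 2^24 = 16777216, so n = 24.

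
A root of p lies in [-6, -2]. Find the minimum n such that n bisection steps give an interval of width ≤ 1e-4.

Width after n steps is 4/2^n. Need 2^n ≥ 4/1e-4 = 40000.
2^15 = 32768 < 40000 ≤ 2^16 = 65536, so n = 16.

16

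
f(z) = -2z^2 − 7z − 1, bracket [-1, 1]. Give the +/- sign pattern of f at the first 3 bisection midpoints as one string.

midpoint 0: f = -1 < 0 → [-1, 0]
midpoint -0.5: f = 2 > 0 → [-0.5, 0]
midpoint -0.25: f = 0.625 > 0 → [-0.25, 0]

-++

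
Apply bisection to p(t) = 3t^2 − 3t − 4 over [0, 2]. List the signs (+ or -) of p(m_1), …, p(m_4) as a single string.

---+

midpoint 1: p = -4 < 0 → [1, 2]
midpoint 1.5: p = -1.75 < 0 → [1.5, 2]
midpoint 1.75: p = -0.0625 < 0 → [1.75, 2]
midpoint 1.875: p = 0.9219 > 0 → [1.75, 1.875]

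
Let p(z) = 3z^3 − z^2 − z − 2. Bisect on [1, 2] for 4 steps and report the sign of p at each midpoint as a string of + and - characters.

++-+

m = 1.5, p(m) = 4.375 (+); new bracket [1, 1.5]
m = 1.25, p(m) = 1.046875 (+); new bracket [1, 1.25]
m = 1.125, p(m) = -0.119141 (−); new bracket [1.125, 1.25]
m = 1.1875, p(m) = 0.426 (+); new bracket [1.125, 1.1875]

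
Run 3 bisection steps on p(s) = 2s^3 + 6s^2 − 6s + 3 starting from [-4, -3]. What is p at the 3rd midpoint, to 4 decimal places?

-0.0273

midpoint -3.5: p = 11.75 > 0 → [-4, -3.5]
midpoint -3.75: p = 4.40625 > 0 → [-4, -3.75]
midpoint -3.875: p = -0.027344 < 0 → [-3.875, -3.75]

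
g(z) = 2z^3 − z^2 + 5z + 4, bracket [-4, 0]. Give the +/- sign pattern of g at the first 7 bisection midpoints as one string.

z = -2 gives g = -26, negative; keep [-2, 0]
z = -1 gives g = -4, negative; keep [-1, 0]
z = -0.5 gives g = 1, positive; keep [-1, -0.5]
z = -0.75 gives g = -1.1562, negative; keep [-0.75, -0.5]
z = -0.625 gives g = -0.0039, negative; keep [-0.625, -0.5]
z = -0.5625 gives g = 0.5151, positive; keep [-0.625, -0.5625]
z = -0.59375 gives g = 0.2601, positive; keep [-0.625, -0.59375]

--+--++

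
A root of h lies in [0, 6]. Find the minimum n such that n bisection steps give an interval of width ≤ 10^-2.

10

Width after n steps is 6/2^n. Need 2^n ≥ 6/10^-2 = 600.
2^9 = 512 < 600 ≤ 2^10 = 1024, so n = 10.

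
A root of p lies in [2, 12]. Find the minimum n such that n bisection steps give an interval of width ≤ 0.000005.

21

Width after n steps is 10/2^n. Need 2^n ≥ 10/0.000005 = 2000000.
2^20 = 1048576 < 2000000 ≤ 2^21 = 2097152, so n = 21.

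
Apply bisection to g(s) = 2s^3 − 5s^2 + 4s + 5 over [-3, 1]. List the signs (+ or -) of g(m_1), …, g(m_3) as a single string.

-++

m = -1, g(m) = -6 (−); new bracket [-1, 1]
m = 0, g(m) = 5 (+); new bracket [-1, 0]
m = -0.5, g(m) = 1.5 (+); new bracket [-1, -0.5]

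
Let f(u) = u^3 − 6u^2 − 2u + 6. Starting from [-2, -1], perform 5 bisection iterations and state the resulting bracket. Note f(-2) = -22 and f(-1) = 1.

[-1.09375, -1.0625]

m = -1.5, f(m) = -7.875 (−); new bracket [-1.5, -1]
m = -1.25, f(m) = -2.828125 (−); new bracket [-1.25, -1]
m = -1.125, f(m) = -0.767578 (−); new bracket [-1.125, -1]
m = -1.0625, f(m) = 0.1521 (+); new bracket [-1.125, -1.0625]
m = -1.09375, f(m) = -0.2987 (−); new bracket [-1.09375, -1.0625]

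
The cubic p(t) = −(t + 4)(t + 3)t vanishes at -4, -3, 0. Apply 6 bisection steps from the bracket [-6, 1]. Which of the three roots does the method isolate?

0

p(-2.5) = 1.875 > 0, so the root lies in [-2.5, 1]
p(-0.75) = 5.484375 > 0, so the root lies in [-0.75, 1]
p(0.125) = -1.611328 < 0, so the root lies in [-0.75, 0.125]
p(-0.3125) = 3.0969 > 0, so the root lies in [-0.3125, 0.125]
p(-0.09375) = 1.0643 > 0, so the root lies in [-0.09375, 0.125]
p(0.015625) = -0.1892 < 0, so the root lies in [-0.09375, 0.015625]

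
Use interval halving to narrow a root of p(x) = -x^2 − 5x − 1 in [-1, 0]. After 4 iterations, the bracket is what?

midpoint -0.5: p = 1.25 > 0 → [-0.5, 0]
midpoint -0.25: p = 0.1875 > 0 → [-0.25, 0]
midpoint -0.125: p = -0.390625 < 0 → [-0.25, -0.125]
midpoint -0.1875: p = -0.0977 < 0 → [-0.25, -0.1875]

[-0.25, -0.1875]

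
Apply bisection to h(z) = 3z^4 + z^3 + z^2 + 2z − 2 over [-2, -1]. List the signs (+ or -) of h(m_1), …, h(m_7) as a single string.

+++--++

z = -1.5 gives h = 9.0625, positive; keep [-1.5, -1]
z = -1.25 gives h = 2.433594, positive; keep [-1.25, -1]
z = -1.125 gives h = 0.397217, positive; keep [-1.125, -1]
z = -1.0625 gives h = -0.3723, negative; keep [-1.125, -1.0625]
z = -1.09375 gives h = -0.0063, negative; keep [-1.125, -1.09375]
z = -1.109375 gives h = 0.1906, positive; keep [-1.109375, -1.09375]
z = -1.1015625 gives h = 0.0909, positive; keep [-1.1015625, -1.09375]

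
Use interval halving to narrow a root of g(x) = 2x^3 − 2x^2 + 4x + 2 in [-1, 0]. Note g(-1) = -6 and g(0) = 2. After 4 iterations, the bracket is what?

[-0.4375, -0.375]

x = -0.5 gives g = -0.75, negative; keep [-0.5, 0]
x = -0.25 gives g = 0.84375, positive; keep [-0.5, -0.25]
x = -0.375 gives g = 0.113281, positive; keep [-0.5, -0.375]
x = -0.4375 gives g = -0.3003, negative; keep [-0.4375, -0.375]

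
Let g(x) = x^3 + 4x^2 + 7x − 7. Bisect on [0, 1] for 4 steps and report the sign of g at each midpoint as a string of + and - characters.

x = 0.5 gives g = -2.375, negative; keep [0.5, 1]
x = 0.75 gives g = 0.921875, positive; keep [0.5, 0.75]
x = 0.625 gives g = -0.818359, negative; keep [0.625, 0.75]
x = 0.6875 gives g = 0.0281, positive; keep [0.625, 0.6875]

-+-+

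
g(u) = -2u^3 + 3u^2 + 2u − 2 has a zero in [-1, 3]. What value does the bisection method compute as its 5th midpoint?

m = 1, g(m) = 1 (+); new bracket [1, 3]
m = 2, g(m) = -2 (−); new bracket [1, 2]
m = 1.5, g(m) = 1 (+); new bracket [1.5, 2]
m = 1.75, g(m) = -0.0312 (−); new bracket [1.5, 1.75]
m = 1.625, g(m) = 0.5898 (+); new bracket [1.625, 1.75]

1.625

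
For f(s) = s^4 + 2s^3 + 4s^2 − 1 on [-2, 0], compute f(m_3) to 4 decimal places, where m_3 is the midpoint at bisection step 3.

m = -1, f(m) = 2 (+); new bracket [-1, 0]
m = -0.5, f(m) = -0.1875 (−); new bracket [-1, -0.5]
m = -0.75, f(m) = 0.722656 (+); new bracket [-0.75, -0.5]

0.7227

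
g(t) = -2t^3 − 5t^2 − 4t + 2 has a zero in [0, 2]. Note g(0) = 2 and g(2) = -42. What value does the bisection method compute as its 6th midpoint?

g(1) = -9 < 0, so the root lies in [0, 1]
g(0.5) = -1.5 < 0, so the root lies in [0, 0.5]
g(0.25) = 0.65625 > 0, so the root lies in [0.25, 0.5]
g(0.375) = -0.3086 < 0, so the root lies in [0.25, 0.375]
g(0.3125) = 0.2007 > 0, so the root lies in [0.3125, 0.375]
g(0.34375) = -0.0471 < 0, so the root lies in [0.3125, 0.34375]

0.34375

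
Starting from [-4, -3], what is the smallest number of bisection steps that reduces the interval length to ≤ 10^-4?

Width after n steps is 1/2^n. Need 2^n ≥ 1/10^-4 = 10000.
2^13 = 8192 < 10000 ≤ 2^14 = 16384, so n = 14.

14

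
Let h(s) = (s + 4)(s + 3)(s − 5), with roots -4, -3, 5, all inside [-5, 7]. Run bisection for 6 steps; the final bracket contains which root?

5

s = 1 gives h = -80, negative; keep [1, 7]
s = 4 gives h = -56, negative; keep [4, 7]
s = 5.5 gives h = 40.375, positive; keep [4, 5.5]
s = 4.75 gives h = -16.9531, negative; keep [4.75, 5.5]
s = 5.125 gives h = 9.2676, positive; keep [4.75, 5.125]
s = 4.9375 gives h = -4.4338, negative; keep [4.9375, 5.125]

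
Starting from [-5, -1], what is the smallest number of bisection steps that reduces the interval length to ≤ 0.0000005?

Width after n steps is 4/2^n. Need 2^n ≥ 4/0.0000005 = 8000000.
2^22 = 4194304 < 8000000 ≤ 2^23 = 8388608, so n = 23.

23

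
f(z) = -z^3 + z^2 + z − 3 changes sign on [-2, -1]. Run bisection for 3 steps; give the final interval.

z = -1.5 gives f = 1.125, positive; keep [-1.5, -1]
z = -1.25 gives f = -0.734375, negative; keep [-1.5, -1.25]
z = -1.375 gives f = 0.115234, positive; keep [-1.375, -1.25]

[-1.375, -1.25]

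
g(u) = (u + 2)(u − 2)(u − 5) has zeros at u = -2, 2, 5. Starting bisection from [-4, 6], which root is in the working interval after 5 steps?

m = 1, g(m) = 12 (+); new bracket [-4, 1]
m = -1.5, g(m) = 11.375 (+); new bracket [-4, -1.5]
m = -2.75, g(m) = -27.609375 (−); new bracket [-2.75, -1.5]
m = -2.125, g(m) = -3.6738 (−); new bracket [-2.125, -1.5]
m = -1.8125, g(m) = 4.8699 (+); new bracket [-2.125, -1.8125]

-2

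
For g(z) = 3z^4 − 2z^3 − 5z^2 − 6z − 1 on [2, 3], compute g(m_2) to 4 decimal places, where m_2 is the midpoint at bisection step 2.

z = 2.5 gives g = 38.6875, positive; keep [2, 2.5]
z = 2.25 gives g = 14.292969, positive; keep [2, 2.25]

14.2930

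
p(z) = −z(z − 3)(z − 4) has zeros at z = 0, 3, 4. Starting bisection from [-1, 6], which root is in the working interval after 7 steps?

midpoint 2.5: p = -1.875 < 0 → [-1, 2.5]
midpoint 0.75: p = -5.484375 < 0 → [-1, 0.75]
midpoint -0.125: p = 1.611328 > 0 → [-0.125, 0.75]
midpoint 0.3125: p = -3.0969 < 0 → [-0.125, 0.3125]
midpoint 0.09375: p = -1.0643 < 0 → [-0.125, 0.09375]
midpoint -0.015625: p = 0.1892 > 0 → [-0.015625, 0.09375]
midpoint 0.0390625: p = -0.4581 < 0 → [-0.015625, 0.0390625]

0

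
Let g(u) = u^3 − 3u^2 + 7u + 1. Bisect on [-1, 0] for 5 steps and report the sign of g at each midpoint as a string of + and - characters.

--+--

midpoint -0.5: g = -3.375 < 0 → [-0.5, 0]
midpoint -0.25: g = -0.953125 < 0 → [-0.25, 0]
midpoint -0.125: g = 0.076172 > 0 → [-0.25, -0.125]
midpoint -0.1875: g = -0.4246 < 0 → [-0.1875, -0.125]
midpoint -0.15625: g = -0.1708 < 0 → [-0.15625, -0.125]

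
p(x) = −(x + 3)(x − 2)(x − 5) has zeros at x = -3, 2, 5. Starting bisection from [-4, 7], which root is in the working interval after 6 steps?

-3

midpoint 1.5: p = -7.875 < 0 → [-4, 1.5]
midpoint -1.25: p = -35.546875 < 0 → [-4, -1.25]
midpoint -2.625: p = -13.224609 < 0 → [-4, -2.625]
midpoint -3.3125: p = 13.8 > 0 → [-3.3125, -2.625]
midpoint -2.96875: p = -1.2373 < 0 → [-3.3125, -2.96875]
midpoint -3.140625: p = 5.8849 > 0 → [-3.140625, -2.96875]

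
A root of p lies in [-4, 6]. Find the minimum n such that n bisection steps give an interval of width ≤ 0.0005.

Width after n steps is 10/2^n. Need 2^n ≥ 10/0.0005 = 20000.
2^14 = 16384 < 20000 ≤ 2^15 = 32768, so n = 15.

15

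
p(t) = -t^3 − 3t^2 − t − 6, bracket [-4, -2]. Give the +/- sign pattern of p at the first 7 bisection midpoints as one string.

-+-++++

midpoint -3: p = -3 < 0 → [-4, -3]
midpoint -3.5: p = 3.625 > 0 → [-3.5, -3]
midpoint -3.25: p = -0.109375 < 0 → [-3.5, -3.25]
midpoint -3.375: p = 1.6465 > 0 → [-3.375, -3.25]
midpoint -3.3125: p = 0.7415 > 0 → [-3.3125, -3.25]
midpoint -3.28125: p = 0.3094 > 0 → [-3.28125, -3.25]
midpoint -3.265625: p = 0.0983 > 0 → [-3.265625, -3.25]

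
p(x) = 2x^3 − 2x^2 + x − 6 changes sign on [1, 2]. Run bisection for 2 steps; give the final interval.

[1.5, 1.75]

m = 1.5, p(m) = -2.25 (−); new bracket [1.5, 2]
m = 1.75, p(m) = 0.34375 (+); new bracket [1.5, 1.75]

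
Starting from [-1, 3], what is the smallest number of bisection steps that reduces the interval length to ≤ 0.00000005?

27

Width after n steps is 4/2^n. Need 2^n ≥ 4/0.00000005 = 80000000.
2^26 = 67108864 < 80000000 ≤ 2^27 = 134217728, so n = 27.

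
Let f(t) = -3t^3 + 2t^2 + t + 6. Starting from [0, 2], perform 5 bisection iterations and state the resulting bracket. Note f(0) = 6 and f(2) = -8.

[1.625, 1.6875]

t = 1 gives f = 6, positive; keep [1, 2]
t = 1.5 gives f = 1.875, positive; keep [1.5, 2]
t = 1.75 gives f = -2.203125, negative; keep [1.5, 1.75]
t = 1.625 gives f = 0.0332, positive; keep [1.625, 1.75]
t = 1.6875 gives f = -1.0334, negative; keep [1.625, 1.6875]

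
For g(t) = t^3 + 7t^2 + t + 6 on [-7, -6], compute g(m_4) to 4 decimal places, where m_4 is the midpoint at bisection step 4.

m = -6.5, g(m) = 20.625 (+); new bracket [-7, -6.5]
m = -6.75, g(m) = 10.640625 (+); new bracket [-7, -6.75]
m = -6.875, g(m) = 5.033203 (+); new bracket [-7, -6.875]
m = -6.9375, g(m) = 2.0706 (+); new bracket [-7, -6.9375]

2.0706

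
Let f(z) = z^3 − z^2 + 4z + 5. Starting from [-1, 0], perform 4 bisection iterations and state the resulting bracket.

midpoint -0.5: f = 2.625 > 0 → [-1, -0.5]
midpoint -0.75: f = 1.015625 > 0 → [-1, -0.75]
midpoint -0.875: f = 0.064453 > 0 → [-1, -0.875]
midpoint -0.9375: f = -0.4529 < 0 → [-0.9375, -0.875]

[-0.9375, -0.875]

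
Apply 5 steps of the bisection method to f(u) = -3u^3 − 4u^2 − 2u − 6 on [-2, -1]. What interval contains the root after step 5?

[-1.6875, -1.65625]

m = -1.5, f(m) = -1.875 (−); new bracket [-2, -1.5]
m = -1.75, f(m) = 1.328125 (+); new bracket [-1.75, -1.5]
m = -1.625, f(m) = -0.439453 (−); new bracket [-1.75, -1.625]
m = -1.6875, f(m) = 0.4006 (+); new bracket [-1.6875, -1.625]
m = -1.65625, f(m) = -0.0301 (−); new bracket [-1.6875, -1.65625]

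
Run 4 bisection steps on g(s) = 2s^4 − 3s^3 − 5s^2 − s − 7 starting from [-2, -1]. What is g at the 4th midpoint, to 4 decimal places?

g(-1.5) = 3.5 > 0, so the root lies in [-1.5, -1]
g(-1.25) = -2.820312 < 0, so the root lies in [-1.5, -1.25]
g(-1.375) = -0.130371 < 0, so the root lies in [-1.5, -1.375]
g(-1.4375) = 1.5569 > 0, so the root lies in [-1.4375, -1.375]

1.5569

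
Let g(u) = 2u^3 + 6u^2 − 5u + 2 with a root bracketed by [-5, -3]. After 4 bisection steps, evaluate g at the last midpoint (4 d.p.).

m = -4, g(m) = -10 (−); new bracket [-4, -3]
m = -3.5, g(m) = 7.25 (+); new bracket [-4, -3.5]
m = -3.75, g(m) = -0.34375 (−); new bracket [-3.75, -3.5]
m = -3.625, g(m) = 3.6992 (+); new bracket [-3.75, -3.625]

3.6992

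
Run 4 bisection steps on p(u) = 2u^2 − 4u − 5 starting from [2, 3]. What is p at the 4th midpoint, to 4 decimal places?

-0.4297

u = 2.5 gives p = -2.5, negative; keep [2.5, 3]
u = 2.75 gives p = -0.875, negative; keep [2.75, 3]
u = 2.875 gives p = 0.03125, positive; keep [2.75, 2.875]
u = 2.8125 gives p = -0.4297, negative; keep [2.8125, 2.875]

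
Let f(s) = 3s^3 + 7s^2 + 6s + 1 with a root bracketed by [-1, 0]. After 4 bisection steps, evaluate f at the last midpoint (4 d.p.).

0.1013

midpoint -0.5: f = -0.625 < 0 → [-0.5, 0]
midpoint -0.25: f = -0.109375 < 0 → [-0.25, 0]
midpoint -0.125: f = 0.353516 > 0 → [-0.25, -0.125]
midpoint -0.1875: f = 0.1013 > 0 → [-0.25, -0.1875]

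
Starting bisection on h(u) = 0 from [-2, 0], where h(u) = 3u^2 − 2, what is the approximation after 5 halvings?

-0.8125

m = -1, h(m) = 1 (+); new bracket [-1, 0]
m = -0.5, h(m) = -1.25 (−); new bracket [-1, -0.5]
m = -0.75, h(m) = -0.3125 (−); new bracket [-1, -0.75]
m = -0.875, h(m) = 0.2969 (+); new bracket [-0.875, -0.75]
m = -0.8125, h(m) = -0.0195 (−); new bracket [-0.875, -0.8125]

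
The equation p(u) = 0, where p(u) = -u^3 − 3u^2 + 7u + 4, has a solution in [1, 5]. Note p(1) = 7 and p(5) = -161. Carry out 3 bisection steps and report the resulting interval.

midpoint 3: p = -29 < 0 → [1, 3]
midpoint 2: p = -2 < 0 → [1, 2]
midpoint 1.5: p = 4.375 > 0 → [1.5, 2]

[1.5, 2]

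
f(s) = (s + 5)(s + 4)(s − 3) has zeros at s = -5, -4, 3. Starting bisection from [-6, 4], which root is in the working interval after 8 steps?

3

s = -1 gives f = -48, negative; keep [-1, 4]
s = 1.5 gives f = -53.625, negative; keep [1.5, 4]
s = 2.75 gives f = -13.078125, negative; keep [2.75, 4]
s = 3.375 gives f = 23.1621, positive; keep [2.75, 3.375]
s = 3.0625 gives f = 3.5588, positive; keep [2.75, 3.0625]
s = 2.90625 gives f = -5.119, negative; keep [2.90625, 3.0625]
s = 2.984375 gives f = -0.8713, negative; keep [2.984375, 3.0625]
s = 3.0234375 gives f = 1.3208, positive; keep [2.984375, 3.0234375]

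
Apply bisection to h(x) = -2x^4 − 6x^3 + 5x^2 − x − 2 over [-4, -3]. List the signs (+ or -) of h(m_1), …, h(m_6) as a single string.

h(-3.5) = 19.875 > 0, so the root lies in [-4, -3.5]
h(-3.75) = -7.039062 < 0, so the root lies in [-3.75, -3.5]
h(-3.625) = 7.784668 > 0, so the root lies in [-3.75, -3.625]
h(-3.6875) = 0.7314 > 0, so the root lies in [-3.75, -3.6875]
h(-3.71875) = -3.062 < 0, so the root lies in [-3.71875, -3.6875]
h(-3.703125) = -1.1426 < 0, so the root lies in [-3.703125, -3.6875]

+-++--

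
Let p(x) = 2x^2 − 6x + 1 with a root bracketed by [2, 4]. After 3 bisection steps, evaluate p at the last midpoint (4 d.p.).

midpoint 3: p = 1 > 0 → [2, 3]
midpoint 2.5: p = -1.5 < 0 → [2.5, 3]
midpoint 2.75: p = -0.375 < 0 → [2.75, 3]

-0.3750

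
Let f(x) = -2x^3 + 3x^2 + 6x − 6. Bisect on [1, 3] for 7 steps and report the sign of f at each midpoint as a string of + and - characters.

+--++++

midpoint 2: f = 2 > 0 → [2, 3]
midpoint 2.5: f = -3.5 < 0 → [2, 2.5]
midpoint 2.25: f = -0.09375 < 0 → [2, 2.25]
midpoint 2.125: f = 1.1055 > 0 → [2.125, 2.25]
midpoint 2.1875: f = 0.5454 > 0 → [2.1875, 2.25]
midpoint 2.21875: f = 0.2359 > 0 → [2.21875, 2.25]
midpoint 2.234375: f = 0.0736 > 0 → [2.234375, 2.25]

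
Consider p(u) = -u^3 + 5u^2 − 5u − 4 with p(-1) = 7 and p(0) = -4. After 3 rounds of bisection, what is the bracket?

[-0.625, -0.5]

midpoint -0.5: p = -0.125 < 0 → [-1, -0.5]
midpoint -0.75: p = 2.984375 > 0 → [-0.75, -0.5]
midpoint -0.625: p = 1.322266 > 0 → [-0.625, -0.5]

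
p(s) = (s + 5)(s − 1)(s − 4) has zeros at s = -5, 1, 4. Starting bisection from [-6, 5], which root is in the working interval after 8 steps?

-5

m = -0.5, p(m) = 30.375 (+); new bracket [-6, -0.5]
m = -3.25, p(m) = 53.921875 (+); new bracket [-6, -3.25]
m = -4.625, p(m) = 18.193359 (+); new bracket [-6, -4.625]
m = -5.3125, p(m) = -18.3704 (−); new bracket [-5.3125, -4.625]
m = -4.96875, p(m) = 1.6729 (+); new bracket [-5.3125, -4.96875]
m = -5.140625, p(m) = -7.8932 (−); new bracket [-5.140625, -4.96875]
m = -5.0546875, p(m) = -2.9981 (−); new bracket [-5.0546875, -4.96875]
m = -5.01171875, p(m) = -0.6349 (−); new bracket [-5.01171875, -4.96875]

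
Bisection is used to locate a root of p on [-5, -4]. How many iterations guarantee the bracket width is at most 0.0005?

11

Width after n steps is 1/2^n. Need 2^n ≥ 1/0.0005 = 2000.
2^10 = 1024 < 2000 ≤ 2^11 = 2048, so n = 11.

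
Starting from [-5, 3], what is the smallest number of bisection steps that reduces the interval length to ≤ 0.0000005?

Width after n steps is 8/2^n. Need 2^n ≥ 8/0.0000005 = 16000000.
2^23 = 8388608 < 16000000 ≤ 2^24 = 16777216, so n = 24.

24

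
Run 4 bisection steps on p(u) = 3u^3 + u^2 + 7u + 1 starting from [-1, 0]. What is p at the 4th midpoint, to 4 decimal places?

u = -0.5 gives p = -2.625, negative; keep [-0.5, 0]
u = -0.25 gives p = -0.734375, negative; keep [-0.25, 0]
u = -0.125 gives p = 0.134766, positive; keep [-0.25, -0.125]
u = -0.1875 gives p = -0.2971, negative; keep [-0.1875, -0.125]

-0.2971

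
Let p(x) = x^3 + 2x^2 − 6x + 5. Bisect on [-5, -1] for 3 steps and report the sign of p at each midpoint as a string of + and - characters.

midpoint -3: p = 14 > 0 → [-5, -3]
midpoint -4: p = -3 < 0 → [-4, -3]
midpoint -3.5: p = 7.625 > 0 → [-4, -3.5]

+-+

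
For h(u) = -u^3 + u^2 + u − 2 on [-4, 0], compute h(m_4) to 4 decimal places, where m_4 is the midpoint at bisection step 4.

m = -2, h(m) = 8 (+); new bracket [-2, 0]
m = -1, h(m) = -1 (−); new bracket [-2, -1]
m = -1.5, h(m) = 2.125 (+); new bracket [-1.5, -1]
m = -1.25, h(m) = 0.2656 (+); new bracket [-1.25, -1]

0.2656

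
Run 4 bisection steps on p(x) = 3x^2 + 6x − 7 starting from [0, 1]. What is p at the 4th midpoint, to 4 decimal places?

-0.1445

m = 0.5, p(m) = -3.25 (−); new bracket [0.5, 1]
m = 0.75, p(m) = -0.8125 (−); new bracket [0.75, 1]
m = 0.875, p(m) = 0.546875 (+); new bracket [0.75, 0.875]
m = 0.8125, p(m) = -0.1445 (−); new bracket [0.8125, 0.875]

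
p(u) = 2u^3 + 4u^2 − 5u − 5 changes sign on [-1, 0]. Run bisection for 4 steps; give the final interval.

m = -0.5, p(m) = -1.75 (−); new bracket [-1, -0.5]
m = -0.75, p(m) = 0.15625 (+); new bracket [-0.75, -0.5]
m = -0.625, p(m) = -0.800781 (−); new bracket [-0.75, -0.625]
m = -0.6875, p(m) = -0.3218 (−); new bracket [-0.75, -0.6875]

[-0.75, -0.6875]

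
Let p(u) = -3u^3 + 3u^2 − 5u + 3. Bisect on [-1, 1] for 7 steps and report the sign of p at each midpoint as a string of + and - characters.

++-++--

p(0) = 3 > 0, so the root lies in [0, 1]
p(0.5) = 0.875 > 0, so the root lies in [0.5, 1]
p(0.75) = -0.328125 < 0, so the root lies in [0.5, 0.75]
p(0.625) = 0.3145 > 0, so the root lies in [0.625, 0.75]
p(0.6875) = 0.0056 > 0, so the root lies in [0.6875, 0.75]
p(0.71875) = -0.1579 < 0, so the root lies in [0.6875, 0.71875]
p(0.703125) = -0.0753 < 0, so the root lies in [0.6875, 0.703125]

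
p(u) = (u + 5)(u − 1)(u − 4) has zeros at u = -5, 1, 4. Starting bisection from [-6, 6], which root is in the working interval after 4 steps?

midpoint 0: p = 20 > 0 → [-6, 0]
midpoint -3: p = 56 > 0 → [-6, -3]
midpoint -4.5: p = 23.375 > 0 → [-6, -4.5]
midpoint -5.25: p = -14.4531 < 0 → [-5.25, -4.5]

-5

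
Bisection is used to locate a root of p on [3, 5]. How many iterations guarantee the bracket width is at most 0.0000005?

Width after n steps is 2/2^n. Need 2^n ≥ 2/0.0000005 = 4000000.
2^21 = 2097152 < 4000000 ≤ 2^22 = 4194304, so n = 22.

22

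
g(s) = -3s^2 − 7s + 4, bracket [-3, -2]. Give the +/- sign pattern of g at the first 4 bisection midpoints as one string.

++--

s = -2.5 gives g = 2.75, positive; keep [-3, -2.5]
s = -2.75 gives g = 0.5625, positive; keep [-3, -2.75]
s = -2.875 gives g = -0.671875, negative; keep [-2.875, -2.75]
s = -2.8125 gives g = -0.043, negative; keep [-2.8125, -2.75]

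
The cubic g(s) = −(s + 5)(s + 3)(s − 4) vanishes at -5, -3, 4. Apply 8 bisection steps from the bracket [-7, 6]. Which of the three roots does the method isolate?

4

midpoint -0.5: g = 50.625 > 0 → [-0.5, 6]
midpoint 2.75: g = 55.703125 > 0 → [2.75, 6]
midpoint 4.375: g = -25.927734 < 0 → [2.75, 4.375]
midpoint 3.5625: g = 24.5837 > 0 → [3.5625, 4.375]
midpoint 3.96875: g = 1.9532 > 0 → [3.96875, 4.375]
midpoint 4.171875: g = -11.3059 < 0 → [3.96875, 4.171875]
midpoint 4.0703125: g = -4.5091 < 0 → [3.96875, 4.0703125]
midpoint 4.01953125: g = -1.2366 < 0 → [3.96875, 4.01953125]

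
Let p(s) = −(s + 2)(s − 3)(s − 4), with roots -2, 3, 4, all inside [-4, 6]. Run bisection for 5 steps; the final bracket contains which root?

-2

m = 1, p(m) = -18 (−); new bracket [-4, 1]
m = -1.5, p(m) = -12.375 (−); new bracket [-4, -1.5]
m = -2.75, p(m) = 29.109375 (+); new bracket [-2.75, -1.5]
m = -2.125, p(m) = 3.9238 (+); new bracket [-2.125, -1.5]
m = -1.8125, p(m) = -5.2449 (−); new bracket [-2.125, -1.8125]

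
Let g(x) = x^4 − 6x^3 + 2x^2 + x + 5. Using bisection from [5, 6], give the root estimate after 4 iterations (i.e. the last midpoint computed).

midpoint 5.5: g = -12.1875 < 0 → [5.5, 6]
midpoint 5.75: g = 29.347656 > 0 → [5.5, 5.75]
midpoint 5.625: g = 7.164307 > 0 → [5.5, 5.625]
midpoint 5.5625: g = -2.8535 < 0 → [5.5625, 5.625]

5.5625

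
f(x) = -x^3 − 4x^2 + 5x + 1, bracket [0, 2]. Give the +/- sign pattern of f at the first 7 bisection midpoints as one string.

+--+--+

midpoint 1: f = 1 > 0 → [1, 2]
midpoint 1.5: f = -3.875 < 0 → [1, 1.5]
midpoint 1.25: f = -0.953125 < 0 → [1, 1.25]
midpoint 1.125: f = 0.1387 > 0 → [1.125, 1.25]
midpoint 1.1875: f = -0.3777 < 0 → [1.125, 1.1875]
midpoint 1.15625: f = -0.1122 < 0 → [1.125, 1.15625]
midpoint 1.140625: f = 0.015 > 0 → [1.140625, 1.15625]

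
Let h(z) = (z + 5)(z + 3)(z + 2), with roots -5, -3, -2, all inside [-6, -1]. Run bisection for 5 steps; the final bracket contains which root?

z = -3.5 gives h = 1.125, positive; keep [-6, -3.5]
z = -4.75 gives h = 1.203125, positive; keep [-6, -4.75]
z = -5.375 gives h = -3.005859, negative; keep [-5.375, -4.75]
z = -5.0625 gives h = -0.3948, negative; keep [-5.0625, -4.75]
z = -4.90625 gives h = 0.5194, positive; keep [-5.0625, -4.90625]

-5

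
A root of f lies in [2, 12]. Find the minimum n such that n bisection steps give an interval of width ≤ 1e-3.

14

Width after n steps is 10/2^n. Need 2^n ≥ 10/1e-3 = 10000.
2^13 = 8192 < 10000 ≤ 2^14 = 16384, so n = 14.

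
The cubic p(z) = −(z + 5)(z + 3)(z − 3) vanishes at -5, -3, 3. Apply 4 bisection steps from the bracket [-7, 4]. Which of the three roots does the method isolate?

z = -1.5 gives p = 23.625, positive; keep [-1.5, 4]
z = 1.25 gives p = 46.484375, positive; keep [1.25, 4]
z = 2.625 gives p = 16.083984, positive; keep [2.625, 4]
z = 3.3125 gives p = -16.3977, negative; keep [2.625, 3.3125]

3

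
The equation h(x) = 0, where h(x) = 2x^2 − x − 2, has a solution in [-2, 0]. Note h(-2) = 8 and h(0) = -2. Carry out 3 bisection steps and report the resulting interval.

[-1, -0.75]

m = -1, h(m) = 1 (+); new bracket [-1, 0]
m = -0.5, h(m) = -1 (−); new bracket [-1, -0.5]
m = -0.75, h(m) = -0.125 (−); new bracket [-1, -0.75]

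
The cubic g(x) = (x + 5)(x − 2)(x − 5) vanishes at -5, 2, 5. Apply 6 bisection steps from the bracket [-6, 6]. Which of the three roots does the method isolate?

midpoint 0: g = 50 > 0 → [-6, 0]
midpoint -3: g = 80 > 0 → [-6, -3]
midpoint -4.5: g = 30.875 > 0 → [-6, -4.5]
midpoint -5.25: g = -18.5781 < 0 → [-5.25, -4.5]
midpoint -4.875: g = 8.4863 > 0 → [-5.25, -4.875]
midpoint -5.0625: g = -4.4417 < 0 → [-5.0625, -4.875]

-5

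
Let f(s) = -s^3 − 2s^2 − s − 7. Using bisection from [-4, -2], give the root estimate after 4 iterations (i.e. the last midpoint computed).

-2.625

midpoint -3: f = 5 > 0 → [-3, -2]
midpoint -2.5: f = -1.375 < 0 → [-3, -2.5]
midpoint -2.75: f = 1.421875 > 0 → [-2.75, -2.5]
midpoint -2.625: f = -0.0684 < 0 → [-2.75, -2.625]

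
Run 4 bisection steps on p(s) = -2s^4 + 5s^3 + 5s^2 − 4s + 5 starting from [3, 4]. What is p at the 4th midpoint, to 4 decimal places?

midpoint 3.5: p = -33.5 < 0 → [3, 3.5]
midpoint 3.25: p = -6.679688 < 0 → [3, 3.25]
midpoint 3.125: p = 3.181152 > 0 → [3.125, 3.25]
midpoint 3.1875: p = -1.4793 < 0 → [3.125, 3.1875]

-1.4793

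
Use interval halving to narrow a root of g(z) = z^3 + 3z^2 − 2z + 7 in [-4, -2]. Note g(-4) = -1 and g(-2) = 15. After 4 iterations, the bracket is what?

midpoint -3: g = 13 > 0 → [-4, -3]
midpoint -3.5: g = 7.875 > 0 → [-4, -3.5]
midpoint -3.75: g = 3.953125 > 0 → [-4, -3.75]
midpoint -3.875: g = 1.6113 > 0 → [-4, -3.875]

[-4, -3.875]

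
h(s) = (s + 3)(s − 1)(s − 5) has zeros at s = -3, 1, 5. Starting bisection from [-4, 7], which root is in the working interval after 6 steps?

m = 1.5, h(m) = -7.875 (−); new bracket [1.5, 7]
m = 4.25, h(m) = -17.671875 (−); new bracket [4.25, 7]
m = 5.625, h(m) = 24.931641 (+); new bracket [4.25, 5.625]
m = 4.9375, h(m) = -1.9534 (−); new bracket [4.9375, 5.625]
m = 5.28125, h(m) = 9.9715 (+); new bracket [4.9375, 5.28125]
m = 5.109375, h(m) = 3.6449 (+); new bracket [4.9375, 5.109375]

5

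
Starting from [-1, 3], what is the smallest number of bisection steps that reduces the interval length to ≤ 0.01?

9

Width after n steps is 4/2^n. Need 2^n ≥ 4/0.01 = 400.
2^8 = 256 < 400 ≤ 2^9 = 512, so n = 9.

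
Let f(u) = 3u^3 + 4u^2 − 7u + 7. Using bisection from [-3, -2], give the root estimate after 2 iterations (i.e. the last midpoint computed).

u = -2.5 gives f = 2.625, positive; keep [-3, -2.5]
u = -2.75 gives f = -5.890625, negative; keep [-2.75, -2.5]

-2.75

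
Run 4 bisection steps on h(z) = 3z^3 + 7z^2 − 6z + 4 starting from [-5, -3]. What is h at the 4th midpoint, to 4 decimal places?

midpoint -4: h = -52 < 0 → [-4, -3]
midpoint -3.5: h = -17.875 < 0 → [-3.5, -3]
midpoint -3.25: h = -5.546875 < 0 → [-3.25, -3]
midpoint -3.125: h = -0.4434 < 0 → [-3.125, -3]

-0.4434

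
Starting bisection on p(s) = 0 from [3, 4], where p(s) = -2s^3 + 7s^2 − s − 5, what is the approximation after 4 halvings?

3.0625

p(3.5) = -8.5 < 0, so the root lies in [3, 3.5]
p(3.25) = -2.96875 < 0, so the root lies in [3, 3.25]
p(3.125) = -0.800781 < 0, so the root lies in [3, 3.125]
p(3.0625) = 0.144 > 0, so the root lies in [3.0625, 3.125]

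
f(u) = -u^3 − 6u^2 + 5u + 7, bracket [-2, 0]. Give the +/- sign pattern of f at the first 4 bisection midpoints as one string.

-++-

m = -1, f(m) = -3 (−); new bracket [-1, 0]
m = -0.5, f(m) = 3.125 (+); new bracket [-1, -0.5]
m = -0.75, f(m) = 0.296875 (+); new bracket [-1, -0.75]
m = -0.875, f(m) = -1.2988 (−); new bracket [-0.875, -0.75]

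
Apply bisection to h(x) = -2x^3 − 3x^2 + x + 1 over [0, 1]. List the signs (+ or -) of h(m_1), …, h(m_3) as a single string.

m = 0.5, h(m) = 0.5 (+); new bracket [0.5, 1]
m = 0.75, h(m) = -0.78125 (−); new bracket [0.5, 0.75]
m = 0.625, h(m) = -0.035156 (−); new bracket [0.5, 0.625]

+--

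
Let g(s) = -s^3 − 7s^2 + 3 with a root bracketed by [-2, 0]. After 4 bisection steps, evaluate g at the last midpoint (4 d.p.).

0.5098

s = -1 gives g = -3, negative; keep [-1, 0]
s = -0.5 gives g = 1.375, positive; keep [-1, -0.5]
s = -0.75 gives g = -0.515625, negative; keep [-0.75, -0.5]
s = -0.625 gives g = 0.5098, positive; keep [-0.75, -0.625]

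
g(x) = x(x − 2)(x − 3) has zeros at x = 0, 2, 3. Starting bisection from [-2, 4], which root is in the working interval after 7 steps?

x = 1 gives g = 2, positive; keep [-2, 1]
x = -0.5 gives g = -4.375, negative; keep [-0.5, 1]
x = 0.25 gives g = 1.203125, positive; keep [-0.5, 0.25]
x = -0.125 gives g = -0.8301, negative; keep [-0.125, 0.25]
x = 0.0625 gives g = 0.3557, positive; keep [-0.125, 0.0625]
x = -0.03125 gives g = -0.1924, negative; keep [-0.03125, 0.0625]
x = 0.015625 gives g = 0.0925, positive; keep [-0.03125, 0.015625]

0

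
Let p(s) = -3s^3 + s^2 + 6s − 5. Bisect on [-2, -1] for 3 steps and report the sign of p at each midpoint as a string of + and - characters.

p(-1.5) = -1.625 < 0, so the root lies in [-2, -1.5]
p(-1.75) = 3.640625 > 0, so the root lies in [-1.75, -1.5]
p(-1.625) = 0.763672 > 0, so the root lies in [-1.625, -1.5]

-++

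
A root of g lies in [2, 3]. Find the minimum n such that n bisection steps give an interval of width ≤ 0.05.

5

Width after n steps is 1/2^n. Need 2^n ≥ 1/0.05 = 20.
2^4 = 16 < 20 ≤ 2^5 = 32, so n = 5.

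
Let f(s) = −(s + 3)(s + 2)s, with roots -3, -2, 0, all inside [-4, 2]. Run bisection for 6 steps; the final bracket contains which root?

0

f(-1) = 2 > 0, so the root lies in [-1, 2]
f(0.5) = -4.375 < 0, so the root lies in [-1, 0.5]
f(-0.25) = 1.203125 > 0, so the root lies in [-0.25, 0.5]
f(0.125) = -0.8301 < 0, so the root lies in [-0.25, 0.125]
f(-0.0625) = 0.3557 > 0, so the root lies in [-0.0625, 0.125]
f(0.03125) = -0.1924 < 0, so the root lies in [-0.0625, 0.03125]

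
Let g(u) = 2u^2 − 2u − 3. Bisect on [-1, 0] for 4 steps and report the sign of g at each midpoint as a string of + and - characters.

--+-

g(-0.5) = -1.5 < 0, so the root lies in [-1, -0.5]
g(-0.75) = -0.375 < 0, so the root lies in [-1, -0.75]
g(-0.875) = 0.28125 > 0, so the root lies in [-0.875, -0.75]
g(-0.8125) = -0.0547 < 0, so the root lies in [-0.875, -0.8125]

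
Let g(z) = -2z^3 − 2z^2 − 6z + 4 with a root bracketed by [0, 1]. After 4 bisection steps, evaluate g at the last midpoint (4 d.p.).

-0.3638

g(0.5) = 0.25 > 0, so the root lies in [0.5, 1]
g(0.75) = -2.46875 < 0, so the root lies in [0.5, 0.75]
g(0.625) = -1.019531 < 0, so the root lies in [0.5, 0.625]
g(0.5625) = -0.3638 < 0, so the root lies in [0.5, 0.5625]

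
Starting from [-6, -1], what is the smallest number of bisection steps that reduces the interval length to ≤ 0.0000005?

Width after n steps is 5/2^n. Need 2^n ≥ 5/0.0000005 = 10000000.
2^23 = 8388608 < 10000000 ≤ 2^24 = 16777216, so n = 24.

24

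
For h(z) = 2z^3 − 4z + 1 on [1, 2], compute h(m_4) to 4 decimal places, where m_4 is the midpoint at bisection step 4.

h(1.5) = 1.75 > 0, so the root lies in [1, 1.5]
h(1.25) = -0.09375 < 0, so the root lies in [1.25, 1.5]
h(1.375) = 0.699219 > 0, so the root lies in [1.25, 1.375]
h(1.3125) = 0.272 > 0, so the root lies in [1.25, 1.3125]

0.2720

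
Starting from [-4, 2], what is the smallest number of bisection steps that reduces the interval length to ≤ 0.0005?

14

Width after n steps is 6/2^n. Need 2^n ≥ 6/0.0005 = 12000.
2^13 = 8192 < 12000 ≤ 2^14 = 16384, so n = 14.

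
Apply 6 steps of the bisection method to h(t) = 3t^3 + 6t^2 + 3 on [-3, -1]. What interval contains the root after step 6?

m = -2, h(m) = 3 (+); new bracket [-3, -2]
m = -2.5, h(m) = -6.375 (−); new bracket [-2.5, -2]
m = -2.25, h(m) = -0.796875 (−); new bracket [-2.25, -2]
m = -2.125, h(m) = 1.3066 (+); new bracket [-2.25, -2.125]
m = -2.1875, h(m) = 0.3083 (+); new bracket [-2.25, -2.1875]
m = -2.21875, h(m) = -0.2306 (−); new bracket [-2.21875, -2.1875]

[-2.21875, -2.1875]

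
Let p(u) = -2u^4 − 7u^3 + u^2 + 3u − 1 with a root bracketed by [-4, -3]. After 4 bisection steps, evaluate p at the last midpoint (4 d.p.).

m = -3.5, p(m) = 0.75 (+); new bracket [-4, -3.5]
m = -3.75, p(m) = -24.554688 (−); new bracket [-3.75, -3.5]
m = -3.625, p(m) = -10.643066 (−); new bracket [-3.625, -3.5]
m = -3.5625, p(m) = -4.6477 (−); new bracket [-3.5625, -3.5]

-4.6477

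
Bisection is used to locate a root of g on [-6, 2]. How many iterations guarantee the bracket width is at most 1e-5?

20

Width after n steps is 8/2^n. Need 2^n ≥ 8/1e-5 = 800000.
2^19 = 524288 < 800000 ≤ 2^20 = 1048576, so n = 20.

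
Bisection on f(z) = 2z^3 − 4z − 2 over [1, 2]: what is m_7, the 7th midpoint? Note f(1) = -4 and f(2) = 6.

1.6171875

z = 1.5 gives f = -1.25, negative; keep [1.5, 2]
z = 1.75 gives f = 1.71875, positive; keep [1.5, 1.75]
z = 1.625 gives f = 0.082031, positive; keep [1.5, 1.625]
z = 1.5625 gives f = -0.6206, negative; keep [1.5625, 1.625]
z = 1.59375 gives f = -0.2786, negative; keep [1.59375, 1.625]
z = 1.609375 gives f = -0.1007, negative; keep [1.609375, 1.625]
z = 1.6171875 gives f = -0.0099, negative; keep [1.6171875, 1.625]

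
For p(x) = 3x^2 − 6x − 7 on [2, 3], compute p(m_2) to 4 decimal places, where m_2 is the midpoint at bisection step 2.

-0.8125

p(2.5) = -3.25 < 0, so the root lies in [2.5, 3]
p(2.75) = -0.8125 < 0, so the root lies in [2.75, 3]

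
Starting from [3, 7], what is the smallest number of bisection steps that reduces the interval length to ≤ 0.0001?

16

Width after n steps is 4/2^n. Need 2^n ≥ 4/0.0001 = 40000.
2^15 = 32768 < 40000 ≤ 2^16 = 65536, so n = 16.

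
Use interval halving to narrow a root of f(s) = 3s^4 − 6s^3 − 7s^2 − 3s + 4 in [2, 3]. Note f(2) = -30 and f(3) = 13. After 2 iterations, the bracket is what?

[2.75, 3]

midpoint 2.5: f = -23.8125 < 0 → [2.5, 3]
midpoint 2.75: f = -10.394531 < 0 → [2.75, 3]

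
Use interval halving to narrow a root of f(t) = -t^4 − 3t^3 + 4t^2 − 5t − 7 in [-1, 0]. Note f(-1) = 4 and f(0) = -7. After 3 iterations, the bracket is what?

[-0.875, -0.75]

t = -0.5 gives f = -3.1875, negative; keep [-1, -0.5]
t = -0.75 gives f = -0.050781, negative; keep [-1, -0.75]
t = -0.875 gives f = 1.861084, positive; keep [-0.875, -0.75]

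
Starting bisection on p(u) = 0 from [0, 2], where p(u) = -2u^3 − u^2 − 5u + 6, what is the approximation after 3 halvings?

0.75

midpoint 1: p = -2 < 0 → [0, 1]
midpoint 0.5: p = 3 > 0 → [0.5, 1]
midpoint 0.75: p = 0.84375 > 0 → [0.75, 1]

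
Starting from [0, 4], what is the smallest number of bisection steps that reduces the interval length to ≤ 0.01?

Width after n steps is 4/2^n. Need 2^n ≥ 4/0.01 = 400.
2^8 = 256 < 400 ≤ 2^9 = 512, so n = 9.

9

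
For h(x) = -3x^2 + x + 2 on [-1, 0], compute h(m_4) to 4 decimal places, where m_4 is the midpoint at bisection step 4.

-0.1055

x = -0.5 gives h = 0.75, positive; keep [-1, -0.5]
x = -0.75 gives h = -0.4375, negative; keep [-0.75, -0.5]
x = -0.625 gives h = 0.203125, positive; keep [-0.75, -0.625]
x = -0.6875 gives h = -0.1055, negative; keep [-0.6875, -0.625]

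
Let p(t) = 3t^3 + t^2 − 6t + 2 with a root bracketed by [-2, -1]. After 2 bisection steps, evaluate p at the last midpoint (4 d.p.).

t = -1.5 gives p = 3.125, positive; keep [-2, -1.5]
t = -1.75 gives p = -0.515625, negative; keep [-1.75, -1.5]

-0.5156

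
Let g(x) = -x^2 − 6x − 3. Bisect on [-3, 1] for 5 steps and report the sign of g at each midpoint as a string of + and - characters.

m = -1, g(m) = 2 (+); new bracket [-1, 1]
m = 0, g(m) = -3 (−); new bracket [-1, 0]
m = -0.5, g(m) = -0.25 (−); new bracket [-1, -0.5]
m = -0.75, g(m) = 0.9375 (+); new bracket [-0.75, -0.5]
m = -0.625, g(m) = 0.3594 (+); new bracket [-0.625, -0.5]

+--++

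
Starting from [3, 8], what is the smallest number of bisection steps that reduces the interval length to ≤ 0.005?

10

Width after n steps is 5/2^n. Need 2^n ≥ 5/0.005 = 1000.
2^9 = 512 < 1000 ≤ 2^10 = 1024, so n = 10.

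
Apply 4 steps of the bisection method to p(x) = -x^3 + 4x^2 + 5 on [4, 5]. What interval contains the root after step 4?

m = 4.5, p(m) = -5.125 (−); new bracket [4, 4.5]
m = 4.25, p(m) = 0.484375 (+); new bracket [4.25, 4.5]
m = 4.375, p(m) = -2.177734 (−); new bracket [4.25, 4.375]
m = 4.3125, p(m) = -0.8118 (−); new bracket [4.25, 4.3125]

[4.25, 4.3125]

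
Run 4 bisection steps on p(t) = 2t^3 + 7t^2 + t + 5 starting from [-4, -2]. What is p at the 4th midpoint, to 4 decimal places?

midpoint -3: p = 11 > 0 → [-4, -3]
midpoint -3.5: p = 1.5 > 0 → [-4, -3.5]
midpoint -3.75: p = -5.78125 < 0 → [-3.75, -3.5]
midpoint -3.625: p = -1.9102 < 0 → [-3.625, -3.5]

-1.9102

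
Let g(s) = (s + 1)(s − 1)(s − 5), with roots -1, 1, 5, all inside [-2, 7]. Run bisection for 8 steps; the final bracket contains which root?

5

midpoint 2.5: g = -13.125 < 0 → [2.5, 7]
midpoint 4.75: g = -5.390625 < 0 → [4.75, 7]
midpoint 5.875: g = 29.326172 > 0 → [4.75, 5.875]
midpoint 5.3125: g = 8.5071 > 0 → [4.75, 5.3125]
midpoint 5.03125: g = 0.7598 > 0 → [4.75, 5.03125]
midpoint 4.890625: g = -2.5067 < 0 → [4.890625, 5.03125]
midpoint 4.9609375: g = -0.9223 < 0 → [4.9609375, 5.03125]
midpoint 4.99609375: g = -0.0936 < 0 → [4.99609375, 5.03125]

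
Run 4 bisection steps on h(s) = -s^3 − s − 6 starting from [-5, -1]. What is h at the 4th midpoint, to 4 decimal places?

1.1094

midpoint -3: h = 24 > 0 → [-3, -1]
midpoint -2: h = 4 > 0 → [-2, -1]
midpoint -1.5: h = -1.125 < 0 → [-2, -1.5]
midpoint -1.75: h = 1.1094 > 0 → [-1.75, -1.5]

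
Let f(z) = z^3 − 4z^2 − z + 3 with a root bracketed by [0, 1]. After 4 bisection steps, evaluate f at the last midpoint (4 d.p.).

m = 0.5, f(m) = 1.625 (+); new bracket [0.5, 1]
m = 0.75, f(m) = 0.421875 (+); new bracket [0.75, 1]
m = 0.875, f(m) = -0.267578 (−); new bracket [0.75, 0.875]
m = 0.8125, f(m) = 0.0833 (+); new bracket [0.8125, 0.875]

0.0833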